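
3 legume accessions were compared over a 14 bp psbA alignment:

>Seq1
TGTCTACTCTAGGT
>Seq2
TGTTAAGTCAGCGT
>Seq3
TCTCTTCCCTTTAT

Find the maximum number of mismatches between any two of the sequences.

10

Pairwise Hamming distances:
  Seq1 vs Seq2: 6
  Seq1 vs Seq3: 6
  Seq2 vs Seq3: 10
The largest is 10, between Seq2 and Seq3.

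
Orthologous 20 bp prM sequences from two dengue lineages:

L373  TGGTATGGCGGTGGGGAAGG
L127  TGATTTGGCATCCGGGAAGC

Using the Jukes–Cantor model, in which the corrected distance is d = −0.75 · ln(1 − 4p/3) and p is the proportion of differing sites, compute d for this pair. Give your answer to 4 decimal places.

0.4715

Differing sites — 3:G/A; 5:A/T; 10:G/A; 11:G/T; 12:T/C; 13:G/C; 20:G/C.
p = 7/20 = 0.350000.
d = −0.75 · ln(1 − (4/3)·0.350000) = −0.75 · ln(0.533333) = −0.75 · (-0.628609) = 0.4715.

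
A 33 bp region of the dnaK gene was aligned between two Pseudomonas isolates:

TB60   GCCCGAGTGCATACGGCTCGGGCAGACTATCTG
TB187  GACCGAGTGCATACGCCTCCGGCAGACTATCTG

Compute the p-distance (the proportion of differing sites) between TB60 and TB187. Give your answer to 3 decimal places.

0.091

The sequences differ at positions 2 (C/A), 16 (G/C), 20 (G/C).
There are 3 differences over 33 sites, so p = 3/33 = 0.091.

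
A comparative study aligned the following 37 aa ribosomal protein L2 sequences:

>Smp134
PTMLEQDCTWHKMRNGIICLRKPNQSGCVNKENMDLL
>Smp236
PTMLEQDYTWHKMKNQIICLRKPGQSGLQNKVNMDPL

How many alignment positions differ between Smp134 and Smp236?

Mismatches occur at site 8 (C↔Y), site 14 (R↔K), site 16 (G↔Q), site 24 (N↔G), site 28 (C↔L), site 29 (V↔Q), site 32 (E↔V), site 36 (L↔P).
That gives 8 mismatches out of 37 aligned sites, so the Hamming distance is 8.

8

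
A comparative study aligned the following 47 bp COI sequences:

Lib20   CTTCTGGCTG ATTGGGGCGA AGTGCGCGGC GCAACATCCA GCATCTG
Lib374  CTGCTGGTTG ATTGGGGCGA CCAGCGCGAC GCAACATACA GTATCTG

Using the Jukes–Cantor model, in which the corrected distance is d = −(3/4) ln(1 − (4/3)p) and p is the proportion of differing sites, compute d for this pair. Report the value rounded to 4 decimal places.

Mismatches occur at site 3 (T→G), site 8 (C→T), site 21 (A→C), site 22 (G→C), site 23 (T→A), site 29 (G→A), site 38 (C→A), site 42 (C→T).
p = 8/47 = 0.170213.
d = −0.75 · ln(1 − (4/3)·0.170213) = −0.75 · ln(0.773049) = −0.75 · (-0.257413) = 0.1931.

0.1931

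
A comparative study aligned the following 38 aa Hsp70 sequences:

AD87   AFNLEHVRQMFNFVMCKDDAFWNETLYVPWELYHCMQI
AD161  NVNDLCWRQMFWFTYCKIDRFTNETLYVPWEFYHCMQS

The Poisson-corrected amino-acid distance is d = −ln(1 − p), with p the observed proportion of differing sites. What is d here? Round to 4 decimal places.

0.4595

Mismatches occur at site 1 (A→N), site 2 (F→V), site 4 (L→D), site 5 (E→L), site 6 (H→C), site 7 (V→W), site 12 (N→W), site 14 (V→T), site 15 (M→Y), site 18 (D→I), site 20 (A→R), site 22 (W→T), site 32 (L→F), site 38 (I→S).
p = 14/38 = 0.368421.
d = −ln(1 − 0.368421) = −ln(0.631579) = 0.4595.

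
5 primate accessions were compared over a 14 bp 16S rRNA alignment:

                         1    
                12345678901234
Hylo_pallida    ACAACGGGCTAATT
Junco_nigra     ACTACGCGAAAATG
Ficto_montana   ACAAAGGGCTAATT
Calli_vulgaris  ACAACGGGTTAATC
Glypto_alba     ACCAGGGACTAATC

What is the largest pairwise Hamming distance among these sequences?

7

Pairwise Hamming distances:
  Hylo_pallida vs Junco_nigra: 5
  Hylo_pallida vs Ficto_montana: 1
  Hylo_pallida vs Calli_vulgaris: 2
  Hylo_pallida vs Glypto_alba: 4
  Junco_nigra vs Ficto_montana: 6
  Junco_nigra vs Calli_vulgaris: 5
  Junco_nigra vs Glypto_alba: 7
  Ficto_montana vs Calli_vulgaris: 3
  Ficto_montana vs Glypto_alba: 4
  Calli_vulgaris vs Glypto_alba: 4
The largest is 7, between Junco_nigra and Glypto_alba.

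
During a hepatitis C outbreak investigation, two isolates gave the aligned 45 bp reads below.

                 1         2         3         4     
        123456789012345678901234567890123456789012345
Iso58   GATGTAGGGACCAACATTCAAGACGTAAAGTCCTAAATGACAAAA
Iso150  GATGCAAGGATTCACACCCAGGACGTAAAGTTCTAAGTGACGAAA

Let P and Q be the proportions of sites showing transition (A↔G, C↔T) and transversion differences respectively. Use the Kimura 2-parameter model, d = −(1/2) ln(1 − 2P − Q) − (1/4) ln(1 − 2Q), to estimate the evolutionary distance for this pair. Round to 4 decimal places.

0.3257

The sequences differ at positions 5 (T/C, transition), 7 (G/A, transition), 11 (C/T, transition), 12 (C/T, transition), 13 (A/C, transversion), 17 (T/C, transition), 18 (T/C, transition), 21 (A/G, transition), 32 (C/T, transition), 37 (A/G, transition), 42 (A/G, transition).
Of the 11 differences, 10 transitions and 1 transversion over 45 sites: P = 10/45 = 0.222222, Q = 1/45 = 0.022222.
d = −0.5·ln(0.533334) − 0.25·ln(0.955556) = −0.5·(-0.628607) − 0.25·(-0.045462) = 0.3257.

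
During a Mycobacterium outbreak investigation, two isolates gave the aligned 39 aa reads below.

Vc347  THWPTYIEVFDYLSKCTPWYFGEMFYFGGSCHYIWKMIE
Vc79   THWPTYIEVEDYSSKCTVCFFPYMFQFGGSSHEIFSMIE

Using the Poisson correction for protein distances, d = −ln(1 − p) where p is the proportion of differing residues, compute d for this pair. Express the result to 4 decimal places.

0.3677

Mismatches occur at site 10 (F→E), site 13 (L→S), site 18 (P→V), site 19 (W→C), site 20 (Y→F), site 22 (G→P), site 23 (E→Y), site 26 (Y→Q), site 31 (C→S), site 33 (Y→E), site 35 (W→F), site 36 (K→S).
p = 12/39 = 0.307692.
d = −ln(1 − 0.307692) = −ln(0.692308) = 0.3677.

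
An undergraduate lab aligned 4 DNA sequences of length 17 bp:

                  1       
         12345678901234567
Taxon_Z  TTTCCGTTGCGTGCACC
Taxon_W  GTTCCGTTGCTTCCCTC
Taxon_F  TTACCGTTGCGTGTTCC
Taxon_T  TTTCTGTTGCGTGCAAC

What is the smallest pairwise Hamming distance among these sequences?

2

Pairwise Hamming distances:
  Taxon_Z vs Taxon_W: 5
  Taxon_Z vs Taxon_F: 3
  Taxon_Z vs Taxon_T: 2
  Taxon_W vs Taxon_F: 7
  Taxon_W vs Taxon_T: 6
  Taxon_F vs Taxon_T: 5
The smallest is 2, between Taxon_Z and Taxon_T.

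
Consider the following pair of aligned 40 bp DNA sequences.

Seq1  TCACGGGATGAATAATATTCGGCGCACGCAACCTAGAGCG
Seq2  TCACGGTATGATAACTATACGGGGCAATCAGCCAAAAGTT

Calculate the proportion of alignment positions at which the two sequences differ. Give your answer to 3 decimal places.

0.325

Differing sites — 7:G/T; 12:A/T; 13:T/A; 15:A/C; 19:T/A; 23:C/G; 27:C/A; 28:G/T; 31:A/G; 34:T/A; 36:G/A; 39:C/T; 40:G/T.
There are 13 differences over 40 sites, so p = 13/40 = 0.325.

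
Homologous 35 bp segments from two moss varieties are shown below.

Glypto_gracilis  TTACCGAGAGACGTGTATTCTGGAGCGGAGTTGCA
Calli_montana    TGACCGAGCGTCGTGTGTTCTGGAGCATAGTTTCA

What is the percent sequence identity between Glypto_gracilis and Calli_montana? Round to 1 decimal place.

The sequences differ at positions 2 (T/G), 9 (A/C), 11 (A/T), 17 (A/G), 27 (G/A), 28 (G/T), 33 (G/T).
28 of the 35 sites match, so the percent identity is 28/35 × 100 = 80.0%.

80.0%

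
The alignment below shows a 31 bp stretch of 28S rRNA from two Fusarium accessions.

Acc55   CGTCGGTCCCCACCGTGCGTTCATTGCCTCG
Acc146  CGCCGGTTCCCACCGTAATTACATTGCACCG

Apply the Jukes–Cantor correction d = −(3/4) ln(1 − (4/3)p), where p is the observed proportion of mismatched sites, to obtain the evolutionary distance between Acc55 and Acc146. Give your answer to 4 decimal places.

Differing sites — 3:T/C; 8:C/T; 17:G/A; 18:C/A; 19:G/T; 21:T/A; 28:C/A; 29:T/C.
p = 8/31 = 0.258065.
d = −0.75 · ln(1 − (4/3)·0.258065) = −0.75 · ln(0.655913) = −0.75 · (-0.421727) = 0.3163.

0.3163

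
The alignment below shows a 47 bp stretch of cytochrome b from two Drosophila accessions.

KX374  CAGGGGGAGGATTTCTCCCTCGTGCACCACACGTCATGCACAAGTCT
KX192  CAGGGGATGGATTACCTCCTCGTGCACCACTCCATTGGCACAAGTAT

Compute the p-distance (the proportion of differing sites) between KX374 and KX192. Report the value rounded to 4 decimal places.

0.2553

Differing sites — 7:G/A; 8:A/T; 14:T/A; 16:T/C; 17:C/T; 31:A/T; 33:G/C; 34:T/A; 35:C/T; 36:A/T; 37:T/G; 46:C/A.
There are 12 differences over 47 sites, so p = 12/47 = 0.2553.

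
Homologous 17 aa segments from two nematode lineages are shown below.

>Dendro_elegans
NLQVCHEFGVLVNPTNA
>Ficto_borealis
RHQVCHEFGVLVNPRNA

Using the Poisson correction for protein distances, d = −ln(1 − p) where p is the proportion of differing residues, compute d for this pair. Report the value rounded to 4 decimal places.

Mismatches occur at site 1 (N↔R), site 2 (L↔H), site 15 (T↔R).
p = 3/17 = 0.176471.
d = −ln(1 − 0.176471) = −ln(0.823529) = 0.1942.

0.1942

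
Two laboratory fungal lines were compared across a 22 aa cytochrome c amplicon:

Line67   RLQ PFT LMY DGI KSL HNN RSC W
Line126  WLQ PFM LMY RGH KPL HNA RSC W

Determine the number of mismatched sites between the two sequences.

The sequences differ at positions 1 (R/W), 6 (T/M), 10 (D/R), 12 (I/H), 14 (S/P), 18 (N/A).
That gives 6 mismatches out of 22 aligned sites, so the Hamming distance is 6.

6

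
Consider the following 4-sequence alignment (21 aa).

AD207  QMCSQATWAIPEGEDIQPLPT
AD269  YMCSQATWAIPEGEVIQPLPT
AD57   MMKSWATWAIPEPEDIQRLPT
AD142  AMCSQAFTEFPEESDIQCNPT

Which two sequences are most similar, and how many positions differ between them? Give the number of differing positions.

Pairwise Hamming distances:
  AD207 vs AD269: 2
  AD207 vs AD57: 5
  AD207 vs AD142: 9
  AD269 vs AD57: 6
  AD269 vs AD142: 10
  AD57 vs AD142: 11
The smallest is 2, between AD207 and AD269.

2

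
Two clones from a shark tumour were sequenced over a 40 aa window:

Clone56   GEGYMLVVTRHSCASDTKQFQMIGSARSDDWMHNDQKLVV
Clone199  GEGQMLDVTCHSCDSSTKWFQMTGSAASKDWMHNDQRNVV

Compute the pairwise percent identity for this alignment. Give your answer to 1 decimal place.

72.5%

Differing sites — 4:Y/Q; 7:V/D; 10:R/C; 14:A/D; 16:D/S; 19:Q/W; 23:I/T; 27:R/A; 29:D/K; 37:K/R; 38:L/N.
29 of the 40 sites match, so the percent identity is 29/40 × 100 = 72.5%.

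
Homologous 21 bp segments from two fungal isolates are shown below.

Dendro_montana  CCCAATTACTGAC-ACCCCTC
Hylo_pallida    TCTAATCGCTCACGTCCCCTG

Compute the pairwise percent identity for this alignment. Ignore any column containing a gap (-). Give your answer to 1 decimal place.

Excluding the 1 gap column leaves 20 comparable sites.
The sequences differ at positions 1 (C/T), 3 (C/T), 7 (T/C), 8 (A/G), 11 (G/C), 15 (A/T), 21 (C/G).
13 of the 20 comparable sites match, so the percent identity is 13/20 × 100 = 65.0%.

65.0%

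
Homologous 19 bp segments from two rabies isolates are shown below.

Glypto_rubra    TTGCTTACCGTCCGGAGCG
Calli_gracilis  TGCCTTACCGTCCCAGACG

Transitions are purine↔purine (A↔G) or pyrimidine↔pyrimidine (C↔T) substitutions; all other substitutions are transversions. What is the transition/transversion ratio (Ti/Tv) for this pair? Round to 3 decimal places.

The sequences differ at positions 2 (T/G, transversion), 3 (G/C, transversion), 14 (G/C, transversion), 15 (G/A, transition), 16 (A/G, transition), 17 (G/A, transition).
Of the 6 differences, 3 transitions and 3 transversions, so Ti/Tv = 3/3 = 1.000.

1.000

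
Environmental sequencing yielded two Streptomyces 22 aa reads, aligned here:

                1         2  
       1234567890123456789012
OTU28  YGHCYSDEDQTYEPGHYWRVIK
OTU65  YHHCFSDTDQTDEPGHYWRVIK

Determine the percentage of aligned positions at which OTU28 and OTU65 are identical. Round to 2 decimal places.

81.82%

The sequences differ at positions 2 (G/H), 5 (Y/F), 8 (E/T), 12 (Y/D).
18 of the 22 sites match, so the percent identity is 18/22 × 100 = 81.82%.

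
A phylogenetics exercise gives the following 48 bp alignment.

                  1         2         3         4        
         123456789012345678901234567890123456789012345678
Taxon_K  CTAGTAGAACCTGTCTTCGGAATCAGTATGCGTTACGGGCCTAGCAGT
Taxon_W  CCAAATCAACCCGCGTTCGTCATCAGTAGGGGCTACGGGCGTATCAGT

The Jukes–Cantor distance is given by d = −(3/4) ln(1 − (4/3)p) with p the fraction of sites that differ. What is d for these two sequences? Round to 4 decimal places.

0.4042

Differing sites — 2:T/C; 4:G/A; 5:T/A; 6:A/T; 7:G/C; 12:T/C; 14:T/C; 15:C/G; 20:G/T; 21:A/C; 29:T/G; 31:C/G; 33:T/C; 41:C/G; 44:G/T.
p = 15/48 = 0.312500.
d = −0.75 · ln(1 − (4/3)·0.312500) = −0.75 · ln(0.583333) = −0.75 · (-0.538997) = 0.4042.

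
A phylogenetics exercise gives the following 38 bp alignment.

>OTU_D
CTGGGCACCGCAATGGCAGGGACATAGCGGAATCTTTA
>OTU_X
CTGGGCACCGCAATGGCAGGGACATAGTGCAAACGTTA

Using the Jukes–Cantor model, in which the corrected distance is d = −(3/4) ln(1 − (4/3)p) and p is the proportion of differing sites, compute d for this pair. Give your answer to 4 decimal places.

Differing sites — 28:C/T; 30:G/C; 33:T/A; 35:T/G.
p = 4/38 = 0.105263.
d = −0.75 · ln(1 − (4/3)·0.105263) = −0.75 · ln(0.859649) = −0.75 · (-0.151231) = 0.1134.

0.1134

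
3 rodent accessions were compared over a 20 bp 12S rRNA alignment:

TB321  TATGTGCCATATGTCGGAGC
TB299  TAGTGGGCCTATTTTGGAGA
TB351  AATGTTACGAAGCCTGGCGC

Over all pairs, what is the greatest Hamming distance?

13

Pairwise Hamming distances:
  TB321 vs TB299: 8
  TB321 vs TB351: 10
  TB299 vs TB351: 13
The largest is 13, between TB299 and TB351.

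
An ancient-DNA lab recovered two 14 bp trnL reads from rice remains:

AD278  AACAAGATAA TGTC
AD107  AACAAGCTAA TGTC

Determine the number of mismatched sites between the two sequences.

1

A single mismatch occurs at site 7 (A/C).
That gives 1 mismatch out of 14 aligned sites, so the Hamming distance is 1.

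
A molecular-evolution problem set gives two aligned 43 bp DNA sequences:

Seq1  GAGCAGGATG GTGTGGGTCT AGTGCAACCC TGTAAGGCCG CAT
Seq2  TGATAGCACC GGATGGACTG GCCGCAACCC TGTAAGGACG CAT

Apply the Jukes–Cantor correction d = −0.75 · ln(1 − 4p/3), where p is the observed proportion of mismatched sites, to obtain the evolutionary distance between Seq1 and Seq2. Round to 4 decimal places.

0.5617

Differing sites — 1:G/T; 2:A/G; 3:G/A; 4:C/T; 7:G/C; 9:T/C; 10:G/C; 12:T/G; 13:G/A; 17:G/A; 18:T/C; 19:C/T; 20:T/G; 21:A/G; 22:G/C; 23:T/C; 38:C/A.
p = 17/43 = 0.395349.
d = −0.75 · ln(1 − (4/3)·0.395349) = −0.75 · ln(0.472868) = −0.75 · (-0.748939) = 0.5617.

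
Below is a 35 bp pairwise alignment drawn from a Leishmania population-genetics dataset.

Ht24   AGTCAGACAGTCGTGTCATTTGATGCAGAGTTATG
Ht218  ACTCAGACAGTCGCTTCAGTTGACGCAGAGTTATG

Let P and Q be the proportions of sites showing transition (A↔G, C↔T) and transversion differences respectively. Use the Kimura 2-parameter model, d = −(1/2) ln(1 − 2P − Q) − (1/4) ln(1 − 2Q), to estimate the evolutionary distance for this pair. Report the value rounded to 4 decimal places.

Mismatches occur at site 2 (G↔C, transversion), site 14 (T↔C, transition), site 15 (G↔T, transversion), site 19 (T↔G, transversion), site 24 (T↔C, transition).
Of the 5 differences, 2 transitions and 3 transversions over 35 sites: P = 2/35 = 0.057143, Q = 3/35 = 0.085714.
d = −0.5·ln(0.800000) − 0.25·ln(0.828572) = −0.5·(-0.223144) − 0.25·(-0.188052) = 0.1586.

0.1586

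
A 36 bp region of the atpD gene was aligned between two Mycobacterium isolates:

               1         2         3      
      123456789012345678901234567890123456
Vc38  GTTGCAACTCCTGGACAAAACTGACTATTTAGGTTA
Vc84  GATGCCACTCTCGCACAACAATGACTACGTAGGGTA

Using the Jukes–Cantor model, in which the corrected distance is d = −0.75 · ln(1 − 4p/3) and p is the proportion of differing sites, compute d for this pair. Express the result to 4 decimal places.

0.3470

The sequences differ at positions 2 (T/A), 6 (A/C), 11 (C/T), 12 (T/C), 14 (G/C), 19 (A/C), 21 (C/A), 28 (T/C), 29 (T/G), 34 (T/G).
p = 10/36 = 0.277778.
d = −0.75 · ln(1 − (4/3)·0.277778) = −0.75 · ln(0.629629) = −0.75 · (-0.462625) = 0.3470.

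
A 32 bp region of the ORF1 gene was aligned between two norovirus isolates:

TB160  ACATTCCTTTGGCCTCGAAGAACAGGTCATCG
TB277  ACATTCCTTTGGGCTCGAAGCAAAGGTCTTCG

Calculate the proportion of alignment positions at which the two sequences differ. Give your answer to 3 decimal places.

The sequences differ at positions 13 (C/G), 21 (A/C), 23 (C/A), 29 (A/T).
There are 4 differences over 32 sites, so p = 4/32 = 0.125.

0.125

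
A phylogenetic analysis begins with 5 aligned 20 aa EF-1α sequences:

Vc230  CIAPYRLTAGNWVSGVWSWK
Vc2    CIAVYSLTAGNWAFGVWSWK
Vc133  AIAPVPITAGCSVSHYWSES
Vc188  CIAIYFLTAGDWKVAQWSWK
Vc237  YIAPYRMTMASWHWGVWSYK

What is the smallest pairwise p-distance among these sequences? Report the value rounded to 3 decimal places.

0.200

Pairwise Hamming distances:
  Vc230 vs Vc2: 4
  Vc230 vs Vc133: 10
  Vc230 vs Vc188: 7
  Vc230 vs Vc237: 8
  Vc2 vs Vc133: 13
  Vc2 vs Vc188: 7
  Vc2 vs Vc237: 10
  Vc133 vs Vc188: 13
  Vc133 vs Vc237: 14
  Vc188 vs Vc237: 12
The smallest is 4 mismatches, between Vc230 and Vc2; p = 4/20 = 0.200.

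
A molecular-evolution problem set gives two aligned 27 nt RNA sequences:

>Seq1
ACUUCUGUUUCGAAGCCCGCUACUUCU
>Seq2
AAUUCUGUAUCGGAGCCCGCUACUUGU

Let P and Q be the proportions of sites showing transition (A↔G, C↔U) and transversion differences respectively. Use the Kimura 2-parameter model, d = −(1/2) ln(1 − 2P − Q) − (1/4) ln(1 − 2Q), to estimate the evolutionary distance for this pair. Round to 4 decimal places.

0.1652

Differing sites — 2:C/A (Tv); 9:U/A (Tv); 13:A/G (Ti); 26:C/G (Tv).
Of the 4 differences, 1 transition and 3 transversions over 27 sites: P = 1/27 = 0.037037, Q = 3/27 = 0.111111.
d = −0.5·ln(0.814815) − 0.25·ln(0.777778) = −0.5·(-0.204794) − 0.25·(-0.251314) = 0.1652.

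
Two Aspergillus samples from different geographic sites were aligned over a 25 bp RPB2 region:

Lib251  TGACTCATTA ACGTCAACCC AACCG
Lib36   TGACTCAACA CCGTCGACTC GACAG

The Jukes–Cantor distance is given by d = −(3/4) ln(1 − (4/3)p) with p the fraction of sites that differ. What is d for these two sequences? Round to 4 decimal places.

Mismatches occur at site 8 (T/A), site 9 (T/C), site 11 (A/C), site 16 (A/G), site 19 (C/T), site 21 (A/G), site 24 (C/A).
p = 7/25 = 0.280000.
d = −0.75 · ln(1 − (4/3)·0.280000) = −0.75 · ln(0.626667) = −0.75 · (-0.467340) = 0.3505.

0.3505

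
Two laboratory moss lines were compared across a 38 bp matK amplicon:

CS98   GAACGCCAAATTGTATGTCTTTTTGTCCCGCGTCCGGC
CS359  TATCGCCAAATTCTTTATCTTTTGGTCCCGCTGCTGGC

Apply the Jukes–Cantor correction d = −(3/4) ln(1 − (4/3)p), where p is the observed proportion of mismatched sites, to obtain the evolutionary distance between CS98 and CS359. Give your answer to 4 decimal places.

0.2846

The sequences differ at positions 1 (G/T), 3 (A/T), 13 (G/C), 15 (A/T), 17 (G/A), 24 (T/G), 32 (G/T), 33 (T/G), 35 (C/T).
p = 9/38 = 0.236842.
d = −0.75 · ln(1 − (4/3)·0.236842) = −0.75 · ln(0.684211) = −0.75 · (-0.379489) = 0.2846.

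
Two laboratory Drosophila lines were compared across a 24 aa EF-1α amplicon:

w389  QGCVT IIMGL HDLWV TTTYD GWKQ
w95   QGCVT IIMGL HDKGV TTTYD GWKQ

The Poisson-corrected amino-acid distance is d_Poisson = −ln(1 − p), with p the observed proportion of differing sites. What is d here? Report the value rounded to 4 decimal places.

Mismatches occur at site 13 (L↔K), site 14 (W↔G).
p = 2/24 = 0.083333.
d = −ln(1 − 0.083333) = −ln(0.916667) = 0.0870.

0.0870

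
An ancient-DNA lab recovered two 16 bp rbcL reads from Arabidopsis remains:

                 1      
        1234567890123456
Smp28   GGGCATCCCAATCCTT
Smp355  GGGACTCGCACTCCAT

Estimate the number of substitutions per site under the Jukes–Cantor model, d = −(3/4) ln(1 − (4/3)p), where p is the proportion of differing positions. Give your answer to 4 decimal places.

0.4042

Mismatches occur at site 4 (C→A), site 5 (A→C), site 8 (C→G), site 11 (A→C), site 15 (T→A).
p = 5/16 = 0.312500.
d = −0.75 · ln(1 − (4/3)·0.312500) = −0.75 · ln(0.583333) = −0.75 · (-0.538997) = 0.4042.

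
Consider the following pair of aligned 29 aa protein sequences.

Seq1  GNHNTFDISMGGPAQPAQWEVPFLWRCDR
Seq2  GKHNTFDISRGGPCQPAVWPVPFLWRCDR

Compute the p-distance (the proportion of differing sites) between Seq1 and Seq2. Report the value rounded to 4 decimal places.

Differing sites — 2:N/K; 10:M/R; 14:A/C; 18:Q/V; 20:E/P.
There are 5 differences over 29 sites, so p = 5/29 = 0.1724.

0.1724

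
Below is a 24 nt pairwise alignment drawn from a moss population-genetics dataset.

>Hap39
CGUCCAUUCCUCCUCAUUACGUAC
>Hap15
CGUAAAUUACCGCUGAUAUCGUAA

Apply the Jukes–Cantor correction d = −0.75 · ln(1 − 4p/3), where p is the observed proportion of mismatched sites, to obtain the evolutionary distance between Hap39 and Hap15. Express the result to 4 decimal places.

Mismatches occur at site 4 (C→A), site 5 (C→A), site 9 (C→A), site 11 (U→C), site 12 (C→G), site 15 (C→G), site 18 (U→A), site 19 (A→U), site 24 (C→A).
p = 9/24 = 0.375000.
d = −0.75 · ln(1 − (4/3)·0.375000) = −0.75 · ln(0.500000) = −0.75 · (-0.693147) = 0.5199.

0.5199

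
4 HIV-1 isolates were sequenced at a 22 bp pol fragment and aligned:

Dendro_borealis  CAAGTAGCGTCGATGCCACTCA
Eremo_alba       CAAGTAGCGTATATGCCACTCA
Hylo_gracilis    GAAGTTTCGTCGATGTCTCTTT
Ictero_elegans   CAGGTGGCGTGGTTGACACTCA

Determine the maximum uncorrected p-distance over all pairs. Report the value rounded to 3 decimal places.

Pairwise Hamming distances:
  Dendro_borealis vs Eremo_alba: 2
  Dendro_borealis vs Hylo_gracilis: 7
  Dendro_borealis vs Ictero_elegans: 5
  Eremo_alba vs Hylo_gracilis: 9
  Eremo_alba vs Ictero_elegans: 6
  Hylo_gracilis vs Ictero_elegans: 10
The largest is 10 mismatches, between Hylo_gracilis and Ictero_elegans; p = 10/22 = 0.455.

0.455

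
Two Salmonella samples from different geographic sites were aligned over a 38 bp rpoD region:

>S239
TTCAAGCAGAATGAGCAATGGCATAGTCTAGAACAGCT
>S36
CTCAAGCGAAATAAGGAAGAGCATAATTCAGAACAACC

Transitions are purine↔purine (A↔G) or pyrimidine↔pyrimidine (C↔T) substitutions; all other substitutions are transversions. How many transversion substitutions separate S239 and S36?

2

Differing sites — 1:T/C (Ti); 8:A/G (Ti); 9:G/A (Ti); 13:G/A (Ti); 16:C/G (Tv); 19:T/G (Tv); 20:G/A (Ti); 26:G/A (Ti); 28:C/T (Ti); 29:T/C (Ti); 36:G/A (Ti); 38:T/C (Ti).
Of the 12 differences, 10 transitions and 2 transversions, so the answer is 2.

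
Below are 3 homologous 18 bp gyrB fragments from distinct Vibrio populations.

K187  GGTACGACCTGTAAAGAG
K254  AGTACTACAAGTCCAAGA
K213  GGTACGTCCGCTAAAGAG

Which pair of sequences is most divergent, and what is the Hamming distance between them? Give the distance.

Pairwise Hamming distances:
  K187 vs K254: 9
  K187 vs K213: 3
  K254 vs K213: 11
The largest is 11, between K254 and K213.

11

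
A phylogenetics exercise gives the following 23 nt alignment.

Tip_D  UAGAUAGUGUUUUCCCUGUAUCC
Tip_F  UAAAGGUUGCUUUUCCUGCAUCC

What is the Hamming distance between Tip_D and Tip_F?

7

Mismatches occur at site 3 (G→A), site 5 (U→G), site 6 (A→G), site 7 (G→U), site 10 (U→C), site 14 (C→U), site 19 (U→C).
That gives 7 mismatches out of 23 aligned sites, so the Hamming distance is 7.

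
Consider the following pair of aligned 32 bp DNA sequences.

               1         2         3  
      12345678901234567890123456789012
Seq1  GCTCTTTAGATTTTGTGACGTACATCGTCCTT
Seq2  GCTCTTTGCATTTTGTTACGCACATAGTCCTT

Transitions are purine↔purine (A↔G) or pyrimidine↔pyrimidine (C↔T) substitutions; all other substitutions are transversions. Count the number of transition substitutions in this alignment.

2

Differing sites — 8:A/G (Ti); 9:G/C (Tv); 17:G/T (Tv); 21:T/C (Ti); 26:C/A (Tv).
Of the 5 differences, 2 transitions and 3 transversions, so the answer is 2.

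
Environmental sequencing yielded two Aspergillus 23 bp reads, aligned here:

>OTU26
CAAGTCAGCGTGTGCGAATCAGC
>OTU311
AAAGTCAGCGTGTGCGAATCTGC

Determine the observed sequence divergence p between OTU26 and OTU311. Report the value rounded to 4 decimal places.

0.0870

Differing sites — 1:C/A; 21:A/T.
There are 2 differences over 23 sites, so p = 2/23 = 0.0870.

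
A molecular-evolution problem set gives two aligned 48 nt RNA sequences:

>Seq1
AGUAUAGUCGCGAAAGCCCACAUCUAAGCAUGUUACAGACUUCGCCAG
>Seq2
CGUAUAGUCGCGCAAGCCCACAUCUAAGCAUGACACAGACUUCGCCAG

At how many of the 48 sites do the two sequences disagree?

4

Mismatches occur at site 1 (A↔C), site 13 (A↔C), site 33 (U↔A), site 34 (U↔C).
That gives 4 mismatches out of 48 aligned sites, so the Hamming distance is 4.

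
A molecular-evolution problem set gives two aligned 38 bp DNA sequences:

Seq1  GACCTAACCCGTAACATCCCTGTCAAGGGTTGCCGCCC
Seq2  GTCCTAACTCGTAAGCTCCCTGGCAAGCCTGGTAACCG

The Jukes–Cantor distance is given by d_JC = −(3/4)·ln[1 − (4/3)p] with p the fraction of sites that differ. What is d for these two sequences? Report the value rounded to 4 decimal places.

0.4099

The sequences differ at positions 2 (A/T), 9 (C/T), 15 (C/G), 16 (A/C), 23 (T/G), 28 (G/C), 29 (G/C), 31 (T/G), 33 (C/T), 34 (C/A), 35 (G/A), 38 (C/G).
p = 12/38 = 0.315789.
d = −0.75 · ln(1 − (4/3)·0.315789) = −0.75 · ln(0.578948) = −0.75 · (-0.546543) = 0.4099.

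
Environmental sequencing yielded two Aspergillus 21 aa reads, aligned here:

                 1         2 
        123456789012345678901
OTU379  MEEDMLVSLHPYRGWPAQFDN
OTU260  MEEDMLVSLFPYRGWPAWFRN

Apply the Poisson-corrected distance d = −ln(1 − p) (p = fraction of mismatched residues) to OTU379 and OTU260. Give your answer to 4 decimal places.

0.1542

Differing sites — 10:H/F; 18:Q/W; 20:D/R.
p = 3/21 = 0.142857.
d = −ln(1 − 0.142857) = −ln(0.857143) = 0.1542.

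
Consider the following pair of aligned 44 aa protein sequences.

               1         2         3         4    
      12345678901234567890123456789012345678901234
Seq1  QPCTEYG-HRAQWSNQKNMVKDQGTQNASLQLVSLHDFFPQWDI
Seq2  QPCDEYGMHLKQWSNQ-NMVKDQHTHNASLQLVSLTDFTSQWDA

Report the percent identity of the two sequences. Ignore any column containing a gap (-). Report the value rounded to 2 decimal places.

Excluding the 2 gap columns leaves 42 comparable sites.
Mismatches occur at site 4 (T↔D), site 10 (R↔L), site 11 (A↔K), site 24 (G↔H), site 26 (Q↔H), site 36 (H↔T), site 39 (F↔T), site 40 (P↔S), site 44 (I↔A).
33 of the 42 comparable sites match, so the percent identity is 33/42 × 100 = 78.57%.

78.57%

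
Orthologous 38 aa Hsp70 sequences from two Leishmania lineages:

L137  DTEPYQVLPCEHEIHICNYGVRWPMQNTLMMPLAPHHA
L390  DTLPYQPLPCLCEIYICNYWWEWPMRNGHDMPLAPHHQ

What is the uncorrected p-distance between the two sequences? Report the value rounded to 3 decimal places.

Differing sites — 3:E/L; 7:V/P; 11:E/L; 12:H/C; 15:H/Y; 20:G/W; 21:V/W; 22:R/E; 26:Q/R; 28:T/G; 29:L/H; 30:M/D; 38:A/Q.
There are 13 differences over 38 sites, so p = 13/38 = 0.342.

0.342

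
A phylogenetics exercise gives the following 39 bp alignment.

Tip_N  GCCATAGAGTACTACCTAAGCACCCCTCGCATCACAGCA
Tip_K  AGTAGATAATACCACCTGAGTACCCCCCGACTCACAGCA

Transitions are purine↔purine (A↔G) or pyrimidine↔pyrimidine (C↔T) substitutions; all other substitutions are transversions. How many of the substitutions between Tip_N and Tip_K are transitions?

7

Mismatches occur at site 1 (G→A, transition), site 2 (C→G, transversion), site 3 (C→T, transition), site 5 (T→G, transversion), site 7 (G→T, transversion), site 9 (G→A, transition), site 13 (T→C, transition), site 18 (A→G, transition), site 21 (C→T, transition), site 27 (T→C, transition), site 30 (C→A, transversion), site 31 (A→C, transversion).
Of the 12 differences, 7 transitions and 5 transversions, so the answer is 7.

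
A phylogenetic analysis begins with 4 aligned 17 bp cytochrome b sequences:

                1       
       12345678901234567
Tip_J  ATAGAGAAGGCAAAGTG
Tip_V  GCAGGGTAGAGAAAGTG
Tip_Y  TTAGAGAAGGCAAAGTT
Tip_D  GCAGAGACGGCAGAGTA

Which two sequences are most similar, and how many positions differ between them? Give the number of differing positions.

Pairwise Hamming distances:
  Tip_J vs Tip_V: 6
  Tip_J vs Tip_Y: 2
  Tip_J vs Tip_D: 5
  Tip_V vs Tip_Y: 7
  Tip_V vs Tip_D: 7
  Tip_Y vs Tip_D: 5
The smallest is 2, between Tip_J and Tip_Y.

2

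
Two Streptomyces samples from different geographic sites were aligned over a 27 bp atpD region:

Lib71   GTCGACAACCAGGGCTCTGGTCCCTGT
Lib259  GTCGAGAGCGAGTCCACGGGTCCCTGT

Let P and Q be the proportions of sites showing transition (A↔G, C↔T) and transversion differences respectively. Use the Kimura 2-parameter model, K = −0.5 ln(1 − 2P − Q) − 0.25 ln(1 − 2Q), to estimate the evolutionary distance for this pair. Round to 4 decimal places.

The sequences differ at positions 6 (C/G, transversion), 8 (A/G, transition), 10 (C/G, transversion), 13 (G/T, transversion), 14 (G/C, transversion), 16 (T/A, transversion), 18 (T/G, transversion).
Of the 7 differences, 1 transition and 6 transversions over 27 sites: P = 1/27 = 0.037037, Q = 6/27 = 0.222222.
d = −0.5·ln(0.703704) − 0.25·ln(0.555556) = −0.5·(-0.351397) − 0.25·(-0.587786) = 0.3226.

0.3226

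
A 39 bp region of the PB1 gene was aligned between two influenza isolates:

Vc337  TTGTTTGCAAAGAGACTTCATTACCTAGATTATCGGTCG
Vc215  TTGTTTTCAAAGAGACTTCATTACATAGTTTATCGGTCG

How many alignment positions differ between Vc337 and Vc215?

Differing sites — 7:G/T; 25:C/A; 29:A/T.
That gives 3 mismatches out of 39 aligned sites, so the Hamming distance is 3.

3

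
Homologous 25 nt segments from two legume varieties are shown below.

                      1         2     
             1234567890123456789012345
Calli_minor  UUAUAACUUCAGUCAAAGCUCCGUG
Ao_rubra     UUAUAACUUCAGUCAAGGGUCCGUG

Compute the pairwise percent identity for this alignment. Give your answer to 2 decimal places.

Mismatches occur at site 17 (A→G), site 19 (C→G).
23 of the 25 sites match, so the percent identity is 23/25 × 100 = 92.00%.

92.00%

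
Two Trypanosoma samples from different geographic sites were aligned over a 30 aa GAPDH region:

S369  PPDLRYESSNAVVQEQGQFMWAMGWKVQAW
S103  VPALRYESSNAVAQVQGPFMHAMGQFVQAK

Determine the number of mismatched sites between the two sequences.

The sequences differ at positions 1 (P/V), 3 (D/A), 13 (V/A), 15 (E/V), 18 (Q/P), 21 (W/H), 25 (W/Q), 26 (K/F), 30 (W/K).
That gives 9 mismatches out of 30 aligned sites, so the Hamming distance is 9.

9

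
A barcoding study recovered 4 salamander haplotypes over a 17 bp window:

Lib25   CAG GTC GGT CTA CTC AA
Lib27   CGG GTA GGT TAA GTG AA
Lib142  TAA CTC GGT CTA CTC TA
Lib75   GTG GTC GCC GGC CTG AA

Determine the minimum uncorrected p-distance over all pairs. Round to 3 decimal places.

Pairwise Hamming distances:
  Lib25 vs Lib27: 6
  Lib25 vs Lib142: 4
  Lib25 vs Lib75: 8
  Lib27 vs Lib142: 10
  Lib27 vs Lib75: 9
  Lib142 vs Lib75: 11
The smallest is 4 mismatches, between Lib25 and Lib142; p = 4/17 = 0.235.

0.235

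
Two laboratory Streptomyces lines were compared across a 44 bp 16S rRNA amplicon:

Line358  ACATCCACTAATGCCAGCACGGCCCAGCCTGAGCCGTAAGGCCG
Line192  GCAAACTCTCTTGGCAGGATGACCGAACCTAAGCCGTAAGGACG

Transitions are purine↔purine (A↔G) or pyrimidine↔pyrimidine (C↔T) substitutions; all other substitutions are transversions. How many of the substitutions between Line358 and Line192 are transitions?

5

Mismatches occur at site 1 (A↔G, transition), site 4 (T↔A, transversion), site 5 (C↔A, transversion), site 7 (A↔T, transversion), site 10 (A↔C, transversion), site 11 (A↔T, transversion), site 14 (C↔G, transversion), site 18 (C↔G, transversion), site 20 (C↔T, transition), site 22 (G↔A, transition), site 25 (C↔G, transversion), site 27 (G↔A, transition), site 31 (G↔A, transition), site 42 (C↔A, transversion).
Of the 14 differences, 5 transitions and 9 transversions, so the answer is 5.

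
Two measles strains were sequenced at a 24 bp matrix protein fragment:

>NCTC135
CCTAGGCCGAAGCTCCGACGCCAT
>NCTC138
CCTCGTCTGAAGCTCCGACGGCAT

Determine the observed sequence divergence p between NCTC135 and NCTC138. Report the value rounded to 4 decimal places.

0.1667

Differing sites — 4:A/C; 6:G/T; 8:C/T; 21:C/G.
There are 4 differences over 24 sites, so p = 4/24 = 0.1667.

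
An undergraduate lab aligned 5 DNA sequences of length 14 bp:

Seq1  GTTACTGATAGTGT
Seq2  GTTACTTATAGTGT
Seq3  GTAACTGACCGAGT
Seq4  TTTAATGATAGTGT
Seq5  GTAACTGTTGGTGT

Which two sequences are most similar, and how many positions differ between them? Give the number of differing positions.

Pairwise Hamming distances:
  Seq1 vs Seq2: 1
  Seq1 vs Seq3: 4
  Seq1 vs Seq4: 2
  Seq1 vs Seq5: 3
  Seq2 vs Seq3: 5
  Seq2 vs Seq4: 3
  Seq2 vs Seq5: 4
  Seq3 vs Seq4: 6
  Seq3 vs Seq5: 4
  Seq4 vs Seq5: 5
The smallest is 1, between Seq1 and Seq2.

1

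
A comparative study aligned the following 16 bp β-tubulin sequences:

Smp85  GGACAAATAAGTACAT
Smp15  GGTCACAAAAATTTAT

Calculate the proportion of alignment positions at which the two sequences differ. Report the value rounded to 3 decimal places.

0.375

Differing sites — 3:A/T; 6:A/C; 8:T/A; 11:G/A; 13:A/T; 14:C/T.
There are 6 differences over 16 sites, so p = 6/16 = 0.375.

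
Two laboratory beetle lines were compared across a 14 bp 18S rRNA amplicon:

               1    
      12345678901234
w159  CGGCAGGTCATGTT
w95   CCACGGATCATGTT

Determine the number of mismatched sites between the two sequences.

Mismatches occur at site 2 (G↔C), site 3 (G↔A), site 5 (A↔G), site 7 (G↔A).
That gives 4 mismatches out of 14 aligned sites, so the Hamming distance is 4.

4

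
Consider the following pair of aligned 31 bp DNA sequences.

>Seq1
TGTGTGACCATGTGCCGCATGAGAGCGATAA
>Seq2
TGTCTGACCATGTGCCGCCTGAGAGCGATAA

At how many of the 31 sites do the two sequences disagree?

Differing sites — 4:G/C; 19:A/C.
That gives 2 mismatches out of 31 aligned sites, so the Hamming distance is 2.

2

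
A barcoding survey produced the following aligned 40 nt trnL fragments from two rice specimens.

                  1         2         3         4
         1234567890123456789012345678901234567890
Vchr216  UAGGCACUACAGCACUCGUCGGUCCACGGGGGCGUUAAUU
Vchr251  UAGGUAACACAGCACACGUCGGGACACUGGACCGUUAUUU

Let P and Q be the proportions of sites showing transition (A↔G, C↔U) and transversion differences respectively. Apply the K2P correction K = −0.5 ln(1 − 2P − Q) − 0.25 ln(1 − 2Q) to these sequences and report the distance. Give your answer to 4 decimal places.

0.3042

The sequences differ at positions 5 (C/U, transition), 7 (C/A, transversion), 8 (U/C, transition), 16 (U/A, transversion), 23 (U/G, transversion), 24 (C/A, transversion), 28 (G/U, transversion), 31 (G/A, transition), 32 (G/C, transversion), 38 (A/U, transversion).
Of the 10 differences, 3 transitions and 7 transversions over 40 sites: P = 3/40 = 0.075000, Q = 7/40 = 0.175000.
d = −0.5·ln(0.675000) − 0.25·ln(0.650000) = −0.5·(-0.393043) − 0.25·(-0.430783) = 0.3042.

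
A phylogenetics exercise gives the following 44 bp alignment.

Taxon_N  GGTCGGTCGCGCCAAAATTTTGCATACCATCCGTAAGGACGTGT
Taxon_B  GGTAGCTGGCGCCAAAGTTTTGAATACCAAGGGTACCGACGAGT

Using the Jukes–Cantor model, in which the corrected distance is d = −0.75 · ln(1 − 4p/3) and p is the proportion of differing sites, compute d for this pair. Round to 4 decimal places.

The sequences differ at positions 4 (C/A), 6 (G/C), 8 (C/G), 17 (A/G), 23 (C/A), 30 (T/A), 31 (C/G), 32 (C/G), 36 (A/C), 37 (G/C), 42 (T/A).
p = 11/44 = 0.250000.
d = −0.75 · ln(1 − (4/3)·0.250000) = −0.75 · ln(0.666667) = −0.75 · (-0.405465) = 0.3041.

0.3041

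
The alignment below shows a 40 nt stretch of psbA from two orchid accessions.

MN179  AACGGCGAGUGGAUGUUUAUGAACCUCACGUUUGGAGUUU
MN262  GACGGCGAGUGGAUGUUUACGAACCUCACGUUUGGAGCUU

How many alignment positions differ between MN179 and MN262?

Mismatches occur at site 1 (A/G), site 20 (U/C), site 38 (U/C).
That gives 3 mismatches out of 40 aligned sites, so the Hamming distance is 3.

3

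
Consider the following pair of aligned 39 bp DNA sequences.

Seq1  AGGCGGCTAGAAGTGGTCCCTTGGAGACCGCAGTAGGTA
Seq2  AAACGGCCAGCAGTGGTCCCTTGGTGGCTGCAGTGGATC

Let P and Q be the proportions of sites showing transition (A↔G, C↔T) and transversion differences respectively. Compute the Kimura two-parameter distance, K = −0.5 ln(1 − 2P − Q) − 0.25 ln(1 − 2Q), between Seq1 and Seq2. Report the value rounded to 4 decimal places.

Mismatches occur at site 2 (G↔A, transition), site 3 (G↔A, transition), site 8 (T↔C, transition), site 11 (A↔C, transversion), site 25 (A↔T, transversion), site 27 (A↔G, transition), site 29 (C↔T, transition), site 35 (A↔G, transition), site 37 (G↔A, transition), site 39 (A↔C, transversion).
Of the 10 differences, 7 transitions and 3 transversions over 39 sites: P = 7/39 = 0.179487, Q = 3/39 = 0.076923.
d = −0.5·ln(0.564103) − 0.25·ln(0.846154) = −0.5·(-0.572518) − 0.25·(-0.167054) = 0.3280.

0.3280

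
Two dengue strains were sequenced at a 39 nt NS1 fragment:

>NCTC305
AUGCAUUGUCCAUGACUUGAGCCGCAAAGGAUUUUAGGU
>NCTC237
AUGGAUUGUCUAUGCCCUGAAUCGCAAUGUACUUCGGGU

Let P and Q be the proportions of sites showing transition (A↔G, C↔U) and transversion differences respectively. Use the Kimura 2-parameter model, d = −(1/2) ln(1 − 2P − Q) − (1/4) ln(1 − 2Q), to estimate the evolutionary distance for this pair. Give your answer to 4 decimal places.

Mismatches occur at site 4 (C/G, transversion), site 11 (C/U, transition), site 15 (A/C, transversion), site 17 (U/C, transition), site 21 (G/A, transition), site 22 (C/U, transition), site 28 (A/U, transversion), site 30 (G/U, transversion), site 32 (U/C, transition), site 35 (U/C, transition), site 36 (A/G, transition).
Of the 11 differences, 7 transitions and 4 transversions over 39 sites: P = 7/39 = 0.179487, Q = 4/39 = 0.102564.
d = −0.5·ln(0.538462) − 0.25·ln(0.794872) = −0.5·(-0.619038) − 0.25·(-0.229574) = 0.3669.

0.3669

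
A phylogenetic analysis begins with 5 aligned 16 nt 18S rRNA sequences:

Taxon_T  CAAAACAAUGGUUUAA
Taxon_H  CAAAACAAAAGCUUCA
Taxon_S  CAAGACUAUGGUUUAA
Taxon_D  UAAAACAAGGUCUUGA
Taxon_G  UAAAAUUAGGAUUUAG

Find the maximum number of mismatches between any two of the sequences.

9

Pairwise Hamming distances:
  Taxon_T vs Taxon_H: 4
  Taxon_T vs Taxon_S: 2
  Taxon_T vs Taxon_D: 5
  Taxon_T vs Taxon_G: 6
  Taxon_H vs Taxon_S: 6
  Taxon_H vs Taxon_D: 5
  Taxon_H vs Taxon_G: 9
  Taxon_S vs Taxon_D: 7
  Taxon_S vs Taxon_G: 6
  Taxon_D vs Taxon_G: 6
The largest is 9, between Taxon_H and Taxon_G.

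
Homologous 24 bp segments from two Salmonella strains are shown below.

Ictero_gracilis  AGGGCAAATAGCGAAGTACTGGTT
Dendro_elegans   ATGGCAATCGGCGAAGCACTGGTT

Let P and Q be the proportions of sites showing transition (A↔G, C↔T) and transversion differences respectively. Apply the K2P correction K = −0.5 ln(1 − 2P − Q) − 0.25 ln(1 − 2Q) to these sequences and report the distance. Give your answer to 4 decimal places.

0.2483

Differing sites — 2:G/T (Tv); 8:A/T (Tv); 9:T/C (Ti); 10:A/G (Ti); 17:T/C (Ti).
Of the 5 differences, 3 transitions and 2 transversions over 24 sites: P = 3/24 = 0.125000, Q = 2/24 = 0.083333.
d = −0.5·ln(0.666667) − 0.25·ln(0.833334) = −0.5·(-0.405465) − 0.25·(-0.182321) = 0.2483.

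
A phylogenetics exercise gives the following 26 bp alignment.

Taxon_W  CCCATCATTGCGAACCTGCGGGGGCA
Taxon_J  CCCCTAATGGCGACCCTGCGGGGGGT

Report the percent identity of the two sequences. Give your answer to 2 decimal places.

76.92%

The sequences differ at positions 4 (A/C), 6 (C/A), 9 (T/G), 14 (A/C), 25 (C/G), 26 (A/T).
20 of the 26 sites match, so the percent identity is 20/26 × 100 = 76.92%.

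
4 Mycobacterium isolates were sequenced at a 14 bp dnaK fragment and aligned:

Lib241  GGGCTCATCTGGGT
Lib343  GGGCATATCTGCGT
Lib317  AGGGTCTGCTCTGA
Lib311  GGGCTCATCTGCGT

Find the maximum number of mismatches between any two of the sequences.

Pairwise Hamming distances:
  Lib241 vs Lib343: 3
  Lib241 vs Lib317: 7
  Lib241 vs Lib311: 1
  Lib343 vs Lib317: 9
  Lib343 vs Lib311: 2
  Lib317 vs Lib311: 7
The largest is 9, between Lib343 and Lib317.

9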